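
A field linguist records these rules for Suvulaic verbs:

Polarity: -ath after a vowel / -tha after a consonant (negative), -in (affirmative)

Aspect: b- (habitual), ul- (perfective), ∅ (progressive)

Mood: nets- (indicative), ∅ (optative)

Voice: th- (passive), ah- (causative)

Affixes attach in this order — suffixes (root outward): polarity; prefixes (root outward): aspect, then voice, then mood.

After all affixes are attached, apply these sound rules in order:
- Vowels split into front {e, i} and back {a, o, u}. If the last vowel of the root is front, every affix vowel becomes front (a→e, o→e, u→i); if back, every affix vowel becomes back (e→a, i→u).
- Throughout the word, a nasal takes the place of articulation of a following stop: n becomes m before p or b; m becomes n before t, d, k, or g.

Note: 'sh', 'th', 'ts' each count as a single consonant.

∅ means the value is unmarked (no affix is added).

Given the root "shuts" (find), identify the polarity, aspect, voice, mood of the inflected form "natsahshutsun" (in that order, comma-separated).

Segment: nets-ah-shuts-in.
polarity: -in → affirmative.
aspect: ∅ → progressive.
voice: ah- → causative.
mood: nets- → indicative.

affirmative, progressive, causative, indicative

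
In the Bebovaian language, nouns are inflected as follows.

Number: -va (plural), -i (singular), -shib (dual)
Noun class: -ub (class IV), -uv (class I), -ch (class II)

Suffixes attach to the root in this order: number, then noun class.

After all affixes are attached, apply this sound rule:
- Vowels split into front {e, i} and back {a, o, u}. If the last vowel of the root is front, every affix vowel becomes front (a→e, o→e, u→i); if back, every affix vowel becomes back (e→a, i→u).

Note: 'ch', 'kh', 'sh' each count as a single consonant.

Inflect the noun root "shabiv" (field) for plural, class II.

shabivvech

Attach number plural -va → shabivva.
Attach noun class class II -ch → shabivvach.
Apply vowel harmony: shabivvach → shabivvech.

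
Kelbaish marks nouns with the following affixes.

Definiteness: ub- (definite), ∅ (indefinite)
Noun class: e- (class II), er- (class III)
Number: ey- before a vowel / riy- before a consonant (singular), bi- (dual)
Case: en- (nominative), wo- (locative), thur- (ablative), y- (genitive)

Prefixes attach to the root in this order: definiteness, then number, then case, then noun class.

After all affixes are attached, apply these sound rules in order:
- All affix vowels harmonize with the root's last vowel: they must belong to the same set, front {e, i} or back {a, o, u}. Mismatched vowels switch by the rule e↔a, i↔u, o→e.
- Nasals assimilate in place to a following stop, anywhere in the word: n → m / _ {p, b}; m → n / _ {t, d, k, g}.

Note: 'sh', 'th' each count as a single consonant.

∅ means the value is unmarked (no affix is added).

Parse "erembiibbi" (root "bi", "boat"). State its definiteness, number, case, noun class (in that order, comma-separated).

definite, dual, nominative, class III

Segment: er-en-bi-ub-bi.
definiteness: ub- → definite.
number: bi- → dual.
case: en- → nominative.
noun class: er- → class III.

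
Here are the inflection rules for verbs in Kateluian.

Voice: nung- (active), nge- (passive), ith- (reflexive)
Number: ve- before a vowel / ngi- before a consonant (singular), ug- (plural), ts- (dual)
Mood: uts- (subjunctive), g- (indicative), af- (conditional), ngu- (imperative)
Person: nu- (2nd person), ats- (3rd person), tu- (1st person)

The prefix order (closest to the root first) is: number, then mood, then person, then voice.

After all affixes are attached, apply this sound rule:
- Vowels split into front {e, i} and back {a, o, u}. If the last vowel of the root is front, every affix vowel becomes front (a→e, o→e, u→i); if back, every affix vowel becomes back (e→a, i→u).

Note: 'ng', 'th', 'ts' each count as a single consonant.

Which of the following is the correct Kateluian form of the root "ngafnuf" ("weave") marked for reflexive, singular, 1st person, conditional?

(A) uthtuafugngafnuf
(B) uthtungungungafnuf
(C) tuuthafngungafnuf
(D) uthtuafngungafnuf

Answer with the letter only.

D

Attach number singular ngi- (before consonant 'ng') → ngingafnuf.
Attach mood conditional af- → afngingafnuf.
Attach person 1st person tu- → tuafngingafnuf.
Attach voice reflexive ith- → ithtuafngingafnuf.
Apply vowel harmony: ithtuafngingafnuf → uthtuafngungafnuf.
So the correct form is uthtuafngungafnuf, option (D).
(B) uthtungungungafnuf is wrong: it uses imperative instead of conditional for mood.
(C) tuuthafngungafnuf is wrong: it has the affixes in the wrong order.
(A) uthtuafugngafnuf is wrong: it uses plural instead of singular for number.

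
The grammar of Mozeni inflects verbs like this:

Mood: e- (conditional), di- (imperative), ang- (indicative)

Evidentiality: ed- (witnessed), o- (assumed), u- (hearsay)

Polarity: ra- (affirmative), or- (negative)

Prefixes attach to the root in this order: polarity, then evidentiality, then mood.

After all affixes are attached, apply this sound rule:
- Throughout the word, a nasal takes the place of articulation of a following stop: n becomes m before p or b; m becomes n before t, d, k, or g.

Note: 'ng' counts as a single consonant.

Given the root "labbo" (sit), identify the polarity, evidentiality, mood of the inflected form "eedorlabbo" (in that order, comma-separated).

negative, witnessed, conditional

Segment: e-ed-or-labbo.
polarity: or- → negative.
evidentiality: ed- → witnessed.
mood: e- → conditional.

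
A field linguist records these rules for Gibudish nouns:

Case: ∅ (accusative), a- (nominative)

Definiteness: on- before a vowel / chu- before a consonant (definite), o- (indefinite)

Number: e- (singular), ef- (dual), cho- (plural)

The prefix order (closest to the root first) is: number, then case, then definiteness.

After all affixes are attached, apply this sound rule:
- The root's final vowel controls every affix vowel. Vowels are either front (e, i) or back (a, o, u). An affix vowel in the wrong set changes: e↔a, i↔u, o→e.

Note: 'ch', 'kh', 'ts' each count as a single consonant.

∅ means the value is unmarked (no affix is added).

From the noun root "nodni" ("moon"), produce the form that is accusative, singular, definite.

Attach number singular e- → enodni.
case = accusative: zero marking, form stays enodni.
Attach definiteness definite on- (before vowel 'e') → onenodni.
Apply vowel harmony: onenodni → enenodni.

enenodni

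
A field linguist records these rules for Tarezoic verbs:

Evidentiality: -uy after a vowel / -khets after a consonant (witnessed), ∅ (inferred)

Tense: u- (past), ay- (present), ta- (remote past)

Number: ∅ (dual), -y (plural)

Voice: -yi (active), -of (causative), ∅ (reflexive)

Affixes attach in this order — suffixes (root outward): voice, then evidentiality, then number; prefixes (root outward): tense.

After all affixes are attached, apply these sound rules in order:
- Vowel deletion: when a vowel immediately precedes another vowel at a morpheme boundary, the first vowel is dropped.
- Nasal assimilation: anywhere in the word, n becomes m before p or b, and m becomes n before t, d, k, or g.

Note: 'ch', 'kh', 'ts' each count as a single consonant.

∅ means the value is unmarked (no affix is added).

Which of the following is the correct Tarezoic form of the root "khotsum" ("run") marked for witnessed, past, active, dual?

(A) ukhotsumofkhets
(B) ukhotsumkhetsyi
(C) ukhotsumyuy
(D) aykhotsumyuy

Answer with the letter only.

C

Attach voice active -yi → khotsumyi.
Attach evidentiality witnessed -uy (after vowel 'i') → khotsumyiuy.
number = dual: zero marking, form stays khotsumyiuy.
Attach tense past u- → ukhotsumyiuy.
Apply vowel deletion: ukhotsumyiuy → ukhotsumyuy.
Nasal assimilation: no change.
So the correct form is ukhotsumyuy, option (C).
(B) ukhotsumkhetsyi is wrong: it has the affixes in the wrong order.
(D) aykhotsumyuy is wrong: it uses present instead of past for tense.
(A) ukhotsumofkhets is wrong: it uses causative instead of active for voice.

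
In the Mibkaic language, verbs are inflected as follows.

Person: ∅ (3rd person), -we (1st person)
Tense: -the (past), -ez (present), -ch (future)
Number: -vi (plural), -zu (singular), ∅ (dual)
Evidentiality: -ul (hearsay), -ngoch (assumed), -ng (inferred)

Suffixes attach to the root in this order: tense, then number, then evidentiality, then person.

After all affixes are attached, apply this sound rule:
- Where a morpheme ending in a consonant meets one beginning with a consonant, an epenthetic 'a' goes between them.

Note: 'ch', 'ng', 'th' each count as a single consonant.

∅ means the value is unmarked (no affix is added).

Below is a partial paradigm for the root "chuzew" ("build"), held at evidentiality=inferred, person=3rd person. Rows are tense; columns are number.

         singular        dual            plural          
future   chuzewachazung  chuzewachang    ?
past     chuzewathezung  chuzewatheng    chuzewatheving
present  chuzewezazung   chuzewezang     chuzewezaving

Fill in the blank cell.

Attach tense future -ch → chuzewch.
Attach number plural -vi → chuzewchvi.
Attach evidentiality inferred -ng → chuzewchving.
person = 3rd person: zero marking, form stays chuzewchving.
Apply epenthesis: chuzewchving → chuzewachaving.

chuzewachaving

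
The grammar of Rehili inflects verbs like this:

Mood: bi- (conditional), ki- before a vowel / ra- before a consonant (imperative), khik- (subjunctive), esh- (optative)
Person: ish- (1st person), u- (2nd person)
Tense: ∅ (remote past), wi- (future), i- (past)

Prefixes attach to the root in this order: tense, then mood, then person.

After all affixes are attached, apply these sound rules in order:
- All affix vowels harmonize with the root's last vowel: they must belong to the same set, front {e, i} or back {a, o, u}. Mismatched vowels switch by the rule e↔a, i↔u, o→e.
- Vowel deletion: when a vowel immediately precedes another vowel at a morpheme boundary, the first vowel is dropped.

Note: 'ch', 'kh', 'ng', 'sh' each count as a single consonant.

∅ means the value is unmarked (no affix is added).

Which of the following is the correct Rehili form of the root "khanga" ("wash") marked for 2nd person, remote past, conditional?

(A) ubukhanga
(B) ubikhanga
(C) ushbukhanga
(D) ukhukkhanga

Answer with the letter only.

A

tense = remote past: zero marking, form stays khanga.
Attach mood conditional bi- → bikhanga.
Attach person 2nd person u- → ubikhanga.
Apply vowel harmony: ubikhanga → ubukhanga.
Vowel deletion: no change.
So the correct form is ubukhanga, option (A).
(B) ubikhanga is wrong: it fails to apply the sound rule(s).
(C) ushbukhanga is wrong: it uses 1st person instead of 2nd person for person.
(D) ukhukkhanga is wrong: it uses subjunctive instead of conditional for mood.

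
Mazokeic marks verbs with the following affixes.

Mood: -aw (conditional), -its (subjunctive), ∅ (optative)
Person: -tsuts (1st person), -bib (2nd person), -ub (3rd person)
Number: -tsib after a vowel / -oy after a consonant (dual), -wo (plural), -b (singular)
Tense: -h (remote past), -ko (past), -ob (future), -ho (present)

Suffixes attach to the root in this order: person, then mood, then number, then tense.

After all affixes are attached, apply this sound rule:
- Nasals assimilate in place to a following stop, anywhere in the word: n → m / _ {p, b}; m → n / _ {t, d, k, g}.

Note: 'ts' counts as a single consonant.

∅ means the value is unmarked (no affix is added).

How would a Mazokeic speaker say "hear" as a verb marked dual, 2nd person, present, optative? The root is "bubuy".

Attach person 2nd person -bib → bubuybib.
mood = optative: zero marking, form stays bubuybib.
Attach number dual -oy (after consonant 'b') → bubuybiboy.
Attach tense present -ho → bubuybiboyho.
Nasal assimilation: no change.

bubuybiboyho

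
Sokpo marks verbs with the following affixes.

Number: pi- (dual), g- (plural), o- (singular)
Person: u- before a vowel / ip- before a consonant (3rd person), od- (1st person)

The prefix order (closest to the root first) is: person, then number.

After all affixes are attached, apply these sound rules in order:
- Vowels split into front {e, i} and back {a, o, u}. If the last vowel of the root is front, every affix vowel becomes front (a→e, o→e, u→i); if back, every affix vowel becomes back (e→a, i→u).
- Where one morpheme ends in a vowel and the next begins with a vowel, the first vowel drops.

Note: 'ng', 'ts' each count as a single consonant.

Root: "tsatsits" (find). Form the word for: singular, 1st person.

edtsatsits

Attach person 1st person od- → odtsatsits.
Attach number singular o- → oodtsatsits.
Apply vowel harmony: oodtsatsits → eedtsatsits.
Apply vowel deletion: eedtsatsits → edtsatsits.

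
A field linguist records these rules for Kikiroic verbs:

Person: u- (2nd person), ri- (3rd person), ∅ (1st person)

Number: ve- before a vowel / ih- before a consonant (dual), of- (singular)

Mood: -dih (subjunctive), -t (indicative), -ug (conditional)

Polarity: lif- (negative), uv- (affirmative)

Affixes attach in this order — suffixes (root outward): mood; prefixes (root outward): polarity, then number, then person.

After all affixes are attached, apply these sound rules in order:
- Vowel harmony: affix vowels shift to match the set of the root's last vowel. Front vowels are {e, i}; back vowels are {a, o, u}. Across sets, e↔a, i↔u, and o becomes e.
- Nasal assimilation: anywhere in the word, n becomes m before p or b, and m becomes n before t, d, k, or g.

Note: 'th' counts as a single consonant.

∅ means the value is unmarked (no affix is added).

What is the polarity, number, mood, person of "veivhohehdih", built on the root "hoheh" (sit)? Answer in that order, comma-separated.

Segment: ve-uv-hoheh-dih.
polarity: uv- → affirmative.
number: ve/ih- → dual.
mood: -dih → subjunctive.
person: ∅ → 1st person.

affirmative, dual, subjunctive, 1st person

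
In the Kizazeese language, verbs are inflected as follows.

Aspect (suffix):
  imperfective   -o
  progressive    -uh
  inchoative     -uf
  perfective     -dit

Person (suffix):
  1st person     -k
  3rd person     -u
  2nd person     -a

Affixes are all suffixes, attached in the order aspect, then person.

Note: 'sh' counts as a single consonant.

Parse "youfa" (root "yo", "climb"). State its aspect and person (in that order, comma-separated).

Segment: yo-uf-a.
aspect: -uf → inchoative.
person: -a → 2nd person.

inchoative, 2nd person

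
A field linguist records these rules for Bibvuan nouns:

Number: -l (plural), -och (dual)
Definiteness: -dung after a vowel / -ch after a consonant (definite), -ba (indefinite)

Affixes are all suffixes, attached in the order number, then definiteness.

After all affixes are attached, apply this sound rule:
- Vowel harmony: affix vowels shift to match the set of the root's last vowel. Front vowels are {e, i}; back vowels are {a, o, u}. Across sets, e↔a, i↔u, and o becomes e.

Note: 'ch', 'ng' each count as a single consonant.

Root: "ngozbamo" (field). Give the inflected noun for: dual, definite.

ngozbamoochch

Attach number dual -och → ngozbamooch.
Attach definiteness definite -ch (after consonant 'ch') → ngozbamoochch.
Vowel harmony: no change.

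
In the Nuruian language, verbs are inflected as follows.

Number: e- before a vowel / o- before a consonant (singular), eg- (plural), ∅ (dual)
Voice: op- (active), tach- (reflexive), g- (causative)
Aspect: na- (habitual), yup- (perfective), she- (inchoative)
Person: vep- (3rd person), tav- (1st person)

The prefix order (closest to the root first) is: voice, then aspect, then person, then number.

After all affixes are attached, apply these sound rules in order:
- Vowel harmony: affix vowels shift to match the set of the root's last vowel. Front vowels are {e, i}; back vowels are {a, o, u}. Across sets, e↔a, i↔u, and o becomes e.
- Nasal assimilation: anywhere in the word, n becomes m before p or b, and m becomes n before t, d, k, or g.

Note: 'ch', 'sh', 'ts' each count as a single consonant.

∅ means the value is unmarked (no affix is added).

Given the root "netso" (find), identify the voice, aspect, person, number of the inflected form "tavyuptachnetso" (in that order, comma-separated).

reflexive, perfective, 1st person, dual

Segment: tav-yup-tach-netso.
voice: tach- → reflexive.
aspect: yup- → perfective.
person: tav- → 1st person.
number: ∅ → dual.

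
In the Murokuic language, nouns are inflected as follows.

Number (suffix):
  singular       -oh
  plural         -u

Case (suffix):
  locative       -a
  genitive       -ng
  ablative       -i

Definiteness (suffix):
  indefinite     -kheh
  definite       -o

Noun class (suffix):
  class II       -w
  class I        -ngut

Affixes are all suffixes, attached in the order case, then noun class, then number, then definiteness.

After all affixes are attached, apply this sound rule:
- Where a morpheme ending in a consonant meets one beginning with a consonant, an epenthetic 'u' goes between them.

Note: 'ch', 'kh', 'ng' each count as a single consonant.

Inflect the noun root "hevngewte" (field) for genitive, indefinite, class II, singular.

Attach case genitive -ng → hevngewteng.
Attach noun class class II -w → hevngewtengw.
Attach number singular -oh → hevngewtengwoh.
Attach definiteness indefinite -kheh → hevngewtengwohkheh.
Apply epenthesis: hevngewtengwohkheh → hevngewtenguwohukheh.

hevngewtenguwohukheh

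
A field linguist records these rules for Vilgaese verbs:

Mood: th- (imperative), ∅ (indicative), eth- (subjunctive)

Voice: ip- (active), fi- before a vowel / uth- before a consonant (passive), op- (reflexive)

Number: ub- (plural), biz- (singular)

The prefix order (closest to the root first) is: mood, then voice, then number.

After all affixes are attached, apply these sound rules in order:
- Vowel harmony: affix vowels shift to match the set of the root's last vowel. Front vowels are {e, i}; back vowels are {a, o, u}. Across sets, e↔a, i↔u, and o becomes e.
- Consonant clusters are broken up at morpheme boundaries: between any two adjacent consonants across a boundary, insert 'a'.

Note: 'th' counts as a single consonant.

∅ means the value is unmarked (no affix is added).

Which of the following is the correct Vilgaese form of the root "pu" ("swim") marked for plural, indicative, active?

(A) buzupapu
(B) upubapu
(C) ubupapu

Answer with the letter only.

C

mood = indicative: zero marking, form stays pu.
Attach voice active ip- → ippu.
Attach number plural ub- → ubippu.
Apply vowel harmony: ubippu → ubuppu.
Apply epenthesis: ubuppu → ubupapu.
So the correct form is ubupapu, option (C).
(B) upubapu is wrong: it has the affixes in the wrong order.
(A) buzupapu is wrong: it uses singular instead of plural for number.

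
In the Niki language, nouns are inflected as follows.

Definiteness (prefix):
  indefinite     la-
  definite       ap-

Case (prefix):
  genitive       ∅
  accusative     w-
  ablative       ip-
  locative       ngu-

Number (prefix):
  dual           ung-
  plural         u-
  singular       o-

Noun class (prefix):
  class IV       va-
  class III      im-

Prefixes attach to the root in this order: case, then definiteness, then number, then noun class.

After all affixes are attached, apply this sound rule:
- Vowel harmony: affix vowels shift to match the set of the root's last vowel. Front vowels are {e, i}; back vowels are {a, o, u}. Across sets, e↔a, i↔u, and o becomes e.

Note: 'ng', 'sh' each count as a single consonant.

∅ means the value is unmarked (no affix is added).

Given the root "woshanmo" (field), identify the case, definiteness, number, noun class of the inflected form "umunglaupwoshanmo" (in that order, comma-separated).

Segment: im-ung-la-ip-woshanmo.
case: ip- → ablative.
definiteness: la- → indefinite.
number: ung- → dual.
noun class: im- → class III.

ablative, indefinite, dual, class III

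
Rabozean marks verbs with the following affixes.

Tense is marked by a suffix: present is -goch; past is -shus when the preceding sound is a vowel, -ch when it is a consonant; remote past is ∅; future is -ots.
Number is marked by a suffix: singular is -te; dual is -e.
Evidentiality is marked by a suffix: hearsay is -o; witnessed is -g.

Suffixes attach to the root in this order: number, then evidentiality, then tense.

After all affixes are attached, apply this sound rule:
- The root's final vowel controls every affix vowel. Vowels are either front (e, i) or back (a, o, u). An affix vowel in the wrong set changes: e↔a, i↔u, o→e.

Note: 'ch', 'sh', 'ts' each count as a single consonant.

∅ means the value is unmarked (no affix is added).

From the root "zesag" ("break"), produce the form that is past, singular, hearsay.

Attach number singular -te → zesagte.
Attach evidentiality hearsay -o → zesagteo.
Attach tense past -shus (after vowel 'o') → zesagteoshus.
Apply vowel harmony: zesagteoshus → zesagtaoshus.

zesagtaoshus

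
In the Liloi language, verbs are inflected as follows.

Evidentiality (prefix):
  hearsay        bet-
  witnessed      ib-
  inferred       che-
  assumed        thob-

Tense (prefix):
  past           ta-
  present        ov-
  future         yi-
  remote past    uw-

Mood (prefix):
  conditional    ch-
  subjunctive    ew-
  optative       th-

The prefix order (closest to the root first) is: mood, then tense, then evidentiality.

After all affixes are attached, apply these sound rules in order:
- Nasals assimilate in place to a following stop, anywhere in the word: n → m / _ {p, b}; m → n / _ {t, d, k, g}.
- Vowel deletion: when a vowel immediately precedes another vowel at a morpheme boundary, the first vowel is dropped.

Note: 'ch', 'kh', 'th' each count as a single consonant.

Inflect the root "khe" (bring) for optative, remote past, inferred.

chuwthkhe

Attach mood optative th- → thkhe.
Attach tense remote past uw- → uwthkhe.
Attach evidentiality inferred che- → cheuwthkhe.
Nasal assimilation: no change.
Apply vowel deletion: cheuwthkhe → chuwthkhe.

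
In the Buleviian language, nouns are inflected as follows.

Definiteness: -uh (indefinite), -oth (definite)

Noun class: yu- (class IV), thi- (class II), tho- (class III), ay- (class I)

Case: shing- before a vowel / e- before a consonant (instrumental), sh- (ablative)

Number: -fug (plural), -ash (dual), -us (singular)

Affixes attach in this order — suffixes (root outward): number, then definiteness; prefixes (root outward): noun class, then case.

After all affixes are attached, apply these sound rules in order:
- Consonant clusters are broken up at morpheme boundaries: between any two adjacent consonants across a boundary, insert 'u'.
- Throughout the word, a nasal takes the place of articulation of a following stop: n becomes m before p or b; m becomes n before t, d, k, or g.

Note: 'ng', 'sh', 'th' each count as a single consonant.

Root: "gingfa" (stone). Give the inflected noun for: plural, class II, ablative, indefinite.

Attach number plural -fug → gingfafug.
Attach noun class class II thi- → thigingfafug.
Attach case ablative sh- → shthigingfafug.
Attach definiteness indefinite -uh → shthigingfafuguh.
Apply epenthesis: shthigingfafuguh → shuthigingfafuguh.
Nasal assimilation: no change.

shuthigingfafuguh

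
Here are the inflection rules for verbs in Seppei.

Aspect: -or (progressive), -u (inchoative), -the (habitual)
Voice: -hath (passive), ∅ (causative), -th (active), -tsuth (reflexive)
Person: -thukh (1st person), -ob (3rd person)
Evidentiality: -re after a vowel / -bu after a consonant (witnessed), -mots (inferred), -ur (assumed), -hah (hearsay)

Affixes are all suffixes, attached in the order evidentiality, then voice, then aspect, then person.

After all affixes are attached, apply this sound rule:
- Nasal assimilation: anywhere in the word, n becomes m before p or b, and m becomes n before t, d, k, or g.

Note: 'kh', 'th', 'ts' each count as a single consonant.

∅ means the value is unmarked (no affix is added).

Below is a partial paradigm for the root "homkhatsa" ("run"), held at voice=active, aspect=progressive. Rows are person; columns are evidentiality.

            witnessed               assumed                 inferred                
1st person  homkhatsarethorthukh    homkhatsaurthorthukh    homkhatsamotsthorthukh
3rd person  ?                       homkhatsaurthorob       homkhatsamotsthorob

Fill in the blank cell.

Attach evidentiality witnessed -re (after vowel 'a') → homkhatsare.
Attach voice active -th → homkhatsareth.
Attach aspect progressive -or → homkhatsarethor.
Attach person 3rd person -ob → homkhatsarethorob.
Nasal assimilation: no change.

homkhatsarethorob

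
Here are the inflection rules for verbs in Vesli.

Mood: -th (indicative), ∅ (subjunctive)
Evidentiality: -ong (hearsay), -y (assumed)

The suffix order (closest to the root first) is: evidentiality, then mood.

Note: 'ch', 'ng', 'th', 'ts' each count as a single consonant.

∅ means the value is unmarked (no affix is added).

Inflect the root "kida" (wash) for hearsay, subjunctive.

Attach evidentiality hearsay -ong → kidaong.
mood = subjunctive: zero marking, form stays kidaong.

kidaong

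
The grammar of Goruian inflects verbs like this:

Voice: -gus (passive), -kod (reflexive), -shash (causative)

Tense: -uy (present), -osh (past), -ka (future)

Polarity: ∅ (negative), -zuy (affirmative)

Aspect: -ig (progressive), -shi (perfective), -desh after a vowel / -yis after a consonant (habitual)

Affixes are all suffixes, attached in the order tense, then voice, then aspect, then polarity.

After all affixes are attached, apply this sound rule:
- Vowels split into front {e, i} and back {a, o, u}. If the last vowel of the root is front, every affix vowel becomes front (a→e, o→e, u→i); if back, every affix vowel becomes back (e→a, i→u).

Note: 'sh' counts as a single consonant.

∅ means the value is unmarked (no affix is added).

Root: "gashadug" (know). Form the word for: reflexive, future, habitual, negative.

gashadugkakodyus

Attach tense future -ka → gashadugka.
Attach voice reflexive -kod → gashadugkakod.
Attach aspect habitual -yis (after consonant 'd') → gashadugkakodyis.
polarity = negative: zero marking, form stays gashadugkakodyis.
Apply vowel harmony: gashadugkakodyis → gashadugkakodyus.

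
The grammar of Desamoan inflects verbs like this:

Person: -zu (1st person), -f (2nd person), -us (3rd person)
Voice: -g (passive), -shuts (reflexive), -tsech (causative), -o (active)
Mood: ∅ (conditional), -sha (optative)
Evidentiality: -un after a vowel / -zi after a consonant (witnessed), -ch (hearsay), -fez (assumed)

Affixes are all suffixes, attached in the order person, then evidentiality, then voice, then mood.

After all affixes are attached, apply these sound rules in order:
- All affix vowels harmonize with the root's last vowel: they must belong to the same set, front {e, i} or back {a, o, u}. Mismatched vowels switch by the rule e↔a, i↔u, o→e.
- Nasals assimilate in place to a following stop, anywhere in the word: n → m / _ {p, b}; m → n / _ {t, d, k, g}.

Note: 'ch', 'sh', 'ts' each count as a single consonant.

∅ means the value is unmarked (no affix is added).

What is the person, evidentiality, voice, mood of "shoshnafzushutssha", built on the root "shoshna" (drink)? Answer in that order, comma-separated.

2nd person, witnessed, reflexive, optative

Segment: shoshna-f-zi-shuts-sha.
person: -f → 2nd person.
evidentiality: -un/zi → witnessed.
voice: -shuts → reflexive.
mood: -sha → optative.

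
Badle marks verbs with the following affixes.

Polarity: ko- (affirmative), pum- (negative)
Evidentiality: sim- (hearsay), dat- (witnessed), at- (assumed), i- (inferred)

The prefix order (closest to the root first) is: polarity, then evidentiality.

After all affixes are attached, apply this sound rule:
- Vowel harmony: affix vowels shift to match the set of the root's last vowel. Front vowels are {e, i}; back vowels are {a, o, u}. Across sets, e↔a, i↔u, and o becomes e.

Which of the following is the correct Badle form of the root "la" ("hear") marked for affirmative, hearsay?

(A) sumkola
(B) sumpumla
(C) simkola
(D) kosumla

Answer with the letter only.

Attach polarity affirmative ko- → kola.
Attach evidentiality hearsay sim- → simkola.
Apply vowel harmony: simkola → sumkola.
So the correct form is sumkola, option (A).
(B) sumpumla is wrong: it uses negative instead of affirmative for polarity.
(D) kosumla is wrong: it has the affixes in the wrong order.
(C) simkola is wrong: it fails to apply the sound rule(s).

A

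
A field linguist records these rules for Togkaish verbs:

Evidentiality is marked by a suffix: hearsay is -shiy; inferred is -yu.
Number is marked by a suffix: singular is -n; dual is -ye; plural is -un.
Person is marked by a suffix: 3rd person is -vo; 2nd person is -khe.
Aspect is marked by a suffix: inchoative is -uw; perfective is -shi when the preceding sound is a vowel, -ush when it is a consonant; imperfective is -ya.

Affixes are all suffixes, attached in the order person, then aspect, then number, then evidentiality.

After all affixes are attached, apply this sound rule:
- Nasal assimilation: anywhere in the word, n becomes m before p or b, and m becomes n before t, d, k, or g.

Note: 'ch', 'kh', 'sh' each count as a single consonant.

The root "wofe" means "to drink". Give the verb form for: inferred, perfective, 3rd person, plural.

wofevoshiunyu

Attach person 3rd person -vo → wofevo.
Attach aspect perfective -shi (after vowel 'o') → wofevoshi.
Attach number plural -un → wofevoshiun.
Attach evidentiality inferred -yu → wofevoshiunyu.
Nasal assimilation: no change.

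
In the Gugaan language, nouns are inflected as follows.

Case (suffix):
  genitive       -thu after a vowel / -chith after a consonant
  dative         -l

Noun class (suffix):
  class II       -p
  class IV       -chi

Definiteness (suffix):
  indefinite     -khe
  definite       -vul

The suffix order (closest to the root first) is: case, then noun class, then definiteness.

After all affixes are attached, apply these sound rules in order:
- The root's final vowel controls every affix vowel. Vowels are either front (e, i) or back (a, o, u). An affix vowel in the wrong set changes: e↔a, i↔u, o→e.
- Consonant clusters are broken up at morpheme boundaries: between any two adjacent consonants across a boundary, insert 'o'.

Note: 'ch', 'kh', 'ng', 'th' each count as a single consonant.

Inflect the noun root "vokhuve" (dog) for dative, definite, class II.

vokhuvelopovil

Attach case dative -l → vokhuvel.
Attach noun class class II -p → vokhuvelp.
Attach definiteness definite -vul → vokhuvelpvul.
Apply vowel harmony: vokhuvelpvul → vokhuvelpvil.
Apply epenthesis: vokhuvelpvil → vokhuvelopovil.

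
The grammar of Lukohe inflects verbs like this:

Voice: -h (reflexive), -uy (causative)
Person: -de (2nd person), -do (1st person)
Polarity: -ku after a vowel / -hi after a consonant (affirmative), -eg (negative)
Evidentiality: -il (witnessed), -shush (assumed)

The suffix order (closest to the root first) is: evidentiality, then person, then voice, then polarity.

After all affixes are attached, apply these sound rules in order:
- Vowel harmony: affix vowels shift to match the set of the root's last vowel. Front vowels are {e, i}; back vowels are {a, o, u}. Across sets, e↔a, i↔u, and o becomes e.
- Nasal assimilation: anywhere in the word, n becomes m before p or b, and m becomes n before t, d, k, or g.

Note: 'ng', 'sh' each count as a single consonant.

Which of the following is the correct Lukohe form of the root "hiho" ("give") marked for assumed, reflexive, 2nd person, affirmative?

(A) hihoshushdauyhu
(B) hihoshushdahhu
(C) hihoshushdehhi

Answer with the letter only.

Attach evidentiality assumed -shush → hihoshush.
Attach person 2nd person -de → hihoshushde.
Attach voice reflexive -h → hihoshushdeh.
Attach polarity affirmative -hi (after consonant 'h') → hihoshushdehhi.
Apply vowel harmony: hihoshushdehhi → hihoshushdahhu.
Nasal assimilation: no change.
So the correct form is hihoshushdahhu, option (B).
(C) hihoshushdehhi is wrong: it fails to apply the sound rule(s).
(A) hihoshushdauyhu is wrong: it uses causative instead of reflexive for voice.

B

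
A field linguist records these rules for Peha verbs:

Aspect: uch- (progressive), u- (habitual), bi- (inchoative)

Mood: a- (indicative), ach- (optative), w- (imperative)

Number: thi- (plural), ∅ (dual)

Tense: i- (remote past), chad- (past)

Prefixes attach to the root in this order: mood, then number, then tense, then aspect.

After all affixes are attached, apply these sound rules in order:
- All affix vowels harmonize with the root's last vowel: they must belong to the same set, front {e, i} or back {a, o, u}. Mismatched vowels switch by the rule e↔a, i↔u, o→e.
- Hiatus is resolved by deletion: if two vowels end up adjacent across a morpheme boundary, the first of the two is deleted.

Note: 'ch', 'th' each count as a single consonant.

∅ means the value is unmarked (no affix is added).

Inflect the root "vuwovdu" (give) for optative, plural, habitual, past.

uchadthachvuwovdu

Attach mood optative ach- → achvuwovdu.
Attach number plural thi- → thiachvuwovdu.
Attach tense past chad- → chadthiachvuwovdu.
Attach aspect habitual u- → uchadthiachvuwovdu.
Apply vowel harmony: uchadthiachvuwovdu → uchadthuachvuwovdu.
Apply vowel deletion: uchadthuachvuwovdu → uchadthachvuwovdu.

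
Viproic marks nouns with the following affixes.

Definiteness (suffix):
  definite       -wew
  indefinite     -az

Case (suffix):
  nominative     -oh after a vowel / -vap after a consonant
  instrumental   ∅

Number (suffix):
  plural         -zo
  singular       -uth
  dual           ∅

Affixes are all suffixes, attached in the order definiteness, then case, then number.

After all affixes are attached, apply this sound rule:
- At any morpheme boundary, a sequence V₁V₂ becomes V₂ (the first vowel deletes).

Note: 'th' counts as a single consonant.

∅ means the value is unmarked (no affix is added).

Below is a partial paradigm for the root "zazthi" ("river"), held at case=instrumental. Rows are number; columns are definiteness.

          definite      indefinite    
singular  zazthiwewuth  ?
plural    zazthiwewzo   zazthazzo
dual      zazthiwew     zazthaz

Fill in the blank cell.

zazthazuth

Attach definiteness indefinite -az → zazthiaz.
case = instrumental: zero marking, form stays zazthiaz.
Attach number singular -uth → zazthiazuth.
Apply vowel deletion: zazthiazuth → zazthazuth.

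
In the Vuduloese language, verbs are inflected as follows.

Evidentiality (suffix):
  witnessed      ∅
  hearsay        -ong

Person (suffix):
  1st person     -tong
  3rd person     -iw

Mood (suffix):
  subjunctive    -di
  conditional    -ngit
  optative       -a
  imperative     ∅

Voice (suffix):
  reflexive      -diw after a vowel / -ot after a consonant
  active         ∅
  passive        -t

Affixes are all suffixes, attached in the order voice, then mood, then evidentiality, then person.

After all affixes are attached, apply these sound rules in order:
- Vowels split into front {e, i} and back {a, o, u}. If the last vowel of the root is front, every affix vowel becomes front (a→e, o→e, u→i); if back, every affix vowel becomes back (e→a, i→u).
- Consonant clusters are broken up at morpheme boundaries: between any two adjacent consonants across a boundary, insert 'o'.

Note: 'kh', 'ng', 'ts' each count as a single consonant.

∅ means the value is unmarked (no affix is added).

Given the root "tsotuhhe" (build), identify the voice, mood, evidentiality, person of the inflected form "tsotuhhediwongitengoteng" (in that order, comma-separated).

reflexive, conditional, hearsay, 1st person

Segment: tsotuhhe-diw-ngit-ong-tong.
voice: -diw/ot → reflexive.
mood: -ngit → conditional.
evidentiality: -ong → hearsay.
person: -tong → 1st person.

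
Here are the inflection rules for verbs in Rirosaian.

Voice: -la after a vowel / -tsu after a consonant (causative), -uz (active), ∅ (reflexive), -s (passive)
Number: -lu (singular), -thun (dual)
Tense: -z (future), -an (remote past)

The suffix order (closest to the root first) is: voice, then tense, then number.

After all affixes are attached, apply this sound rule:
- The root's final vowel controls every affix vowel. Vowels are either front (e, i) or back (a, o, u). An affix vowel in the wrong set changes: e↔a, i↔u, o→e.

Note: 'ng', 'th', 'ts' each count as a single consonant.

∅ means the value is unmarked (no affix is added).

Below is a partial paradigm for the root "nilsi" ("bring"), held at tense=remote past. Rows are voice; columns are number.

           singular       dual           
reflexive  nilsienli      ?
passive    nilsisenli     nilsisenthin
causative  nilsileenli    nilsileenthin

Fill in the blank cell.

nilsienthin

voice = reflexive: zero marking, form stays nilsi.
Attach tense remote past -an → nilsian.
Attach number dual -thun → nilsianthun.
Apply vowel harmony: nilsianthun → nilsienthin.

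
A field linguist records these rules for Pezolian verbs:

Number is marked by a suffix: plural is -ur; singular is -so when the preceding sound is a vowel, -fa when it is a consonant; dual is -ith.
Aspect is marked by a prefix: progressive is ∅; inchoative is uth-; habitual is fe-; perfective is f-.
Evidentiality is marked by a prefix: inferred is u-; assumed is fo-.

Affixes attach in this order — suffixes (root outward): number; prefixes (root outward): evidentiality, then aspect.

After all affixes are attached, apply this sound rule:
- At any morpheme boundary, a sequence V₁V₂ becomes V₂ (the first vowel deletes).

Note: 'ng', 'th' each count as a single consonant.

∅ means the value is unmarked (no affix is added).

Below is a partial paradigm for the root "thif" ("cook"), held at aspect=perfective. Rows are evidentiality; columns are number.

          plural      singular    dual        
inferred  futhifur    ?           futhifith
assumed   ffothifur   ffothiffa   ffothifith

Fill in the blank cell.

Attach evidentiality inferred u- → uthif.
Attach number singular -fa (after consonant 'f') → uthiffa.
Attach aspect perfective f- → futhiffa.
Vowel deletion: no change.

futhiffa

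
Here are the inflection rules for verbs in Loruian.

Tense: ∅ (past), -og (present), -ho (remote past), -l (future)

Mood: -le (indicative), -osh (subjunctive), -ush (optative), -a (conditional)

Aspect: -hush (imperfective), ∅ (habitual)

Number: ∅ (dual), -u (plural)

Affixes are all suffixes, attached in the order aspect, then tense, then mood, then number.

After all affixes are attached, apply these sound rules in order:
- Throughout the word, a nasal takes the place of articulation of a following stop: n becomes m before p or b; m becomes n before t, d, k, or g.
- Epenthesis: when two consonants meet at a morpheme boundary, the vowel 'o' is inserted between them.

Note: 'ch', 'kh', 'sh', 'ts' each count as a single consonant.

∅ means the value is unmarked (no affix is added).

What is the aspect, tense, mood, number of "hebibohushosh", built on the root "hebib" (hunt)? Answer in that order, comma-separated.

imperfective, past, subjunctive, dual

Segment: hebib-hush-osh.
aspect: -hush → imperfective.
tense: ∅ → past.
mood: -osh → subjunctive.
number: ∅ → dual.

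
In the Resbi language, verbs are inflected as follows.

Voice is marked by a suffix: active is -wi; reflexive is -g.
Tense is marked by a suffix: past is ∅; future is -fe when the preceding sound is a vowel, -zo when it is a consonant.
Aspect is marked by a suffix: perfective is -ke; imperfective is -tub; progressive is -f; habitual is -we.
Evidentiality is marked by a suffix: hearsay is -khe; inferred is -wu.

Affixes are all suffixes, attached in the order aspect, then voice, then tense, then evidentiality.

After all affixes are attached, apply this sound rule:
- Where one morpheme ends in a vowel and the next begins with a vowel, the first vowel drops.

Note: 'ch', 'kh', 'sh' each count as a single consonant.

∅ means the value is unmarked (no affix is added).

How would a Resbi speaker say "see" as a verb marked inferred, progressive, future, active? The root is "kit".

Attach aspect progressive -f → kitf.
Attach voice active -wi → kitfwi.
Attach tense future -fe (after vowel 'i') → kitfwife.
Attach evidentiality inferred -wu → kitfwifewu.
Vowel deletion: no change.

kitfwifewu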